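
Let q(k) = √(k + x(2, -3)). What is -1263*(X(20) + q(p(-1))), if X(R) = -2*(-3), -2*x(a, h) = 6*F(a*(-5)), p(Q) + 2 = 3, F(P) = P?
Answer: -7578 - 1263*√31 ≈ -14610.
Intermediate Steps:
p(Q) = 1 (p(Q) = -2 + 3 = 1)
x(a, h) = 15*a (x(a, h) = -3*a*(-5) = -3*(-5*a) = -(-15)*a = 15*a)
X(R) = 6
q(k) = √(30 + k) (q(k) = √(k + 15*2) = √(k + 30) = √(30 + k))
-1263*(X(20) + q(p(-1))) = -1263*(6 + √(30 + 1)) = -1263*(6 + √31) = -7578 - 1263*√31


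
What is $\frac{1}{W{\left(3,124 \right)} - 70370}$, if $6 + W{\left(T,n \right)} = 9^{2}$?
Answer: $- \frac{1}{70295} \approx -1.4226 \cdot 10^{-5}$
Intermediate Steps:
$W{\left(T,n \right)} = 75$ ($W{\left(T,n \right)} = -6 + 9^{2} = -6 + 81 = 75$)
$\frac{1}{W{\left(3,124 \right)} - 70370} = \frac{1}{75 - 70370} = \frac{1}{-70295} = - \frac{1}{70295}$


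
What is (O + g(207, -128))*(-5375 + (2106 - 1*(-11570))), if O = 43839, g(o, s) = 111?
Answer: 364828950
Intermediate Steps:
(O + g(207, -128))*(-5375 + (2106 - 1*(-11570))) = (43839 + 111)*(-5375 + (2106 - 1*(-11570))) = 43950*(-5375 + (2106 + 11570)) = 43950*(-5375 + 13676) = 43950*8301 = 364828950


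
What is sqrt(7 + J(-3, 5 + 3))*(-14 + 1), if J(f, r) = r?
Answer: -13*sqrt(15) ≈ -50.349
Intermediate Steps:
sqrt(7 + J(-3, 5 + 3))*(-14 + 1) = sqrt(7 + (5 + 3))*(-14 + 1) = sqrt(7 + 8)*(-13) = sqrt(15)*(-13) = -13*sqrt(15)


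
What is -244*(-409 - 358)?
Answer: 187148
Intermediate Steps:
-244*(-409 - 358) = -244*(-767) = 187148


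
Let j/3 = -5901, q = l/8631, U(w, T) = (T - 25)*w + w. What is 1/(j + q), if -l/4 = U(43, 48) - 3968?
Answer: -8631/152782849 ≈ -5.6492e-5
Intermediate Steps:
U(w, T) = w + w*(-25 + T) (U(w, T) = (-25 + T)*w + w = w*(-25 + T) + w = w + w*(-25 + T))
l = 11744 (l = -4*(43*(-24 + 48) - 3968) = -4*(43*24 - 3968) = -4*(1032 - 3968) = -4*(-2936) = 11744)
q = 11744/8631 ≈ 1.3607
j = -17703 (j = 3*(-5901) = -17703)
1/(j + q) = 1/(-17703 + 11744/8631) = 1/(-152782849/8631) = -8631/152782849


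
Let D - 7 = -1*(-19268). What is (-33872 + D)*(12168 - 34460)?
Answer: 325396324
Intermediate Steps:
D = 19275 (D = 7 - 1*(-19268) = 7 + 19268 = 19275)
(-33872 + D)*(12168 - 34460) = (-33872 + 19275)*(12168 - 34460) = -14597*(-22292) = 325396324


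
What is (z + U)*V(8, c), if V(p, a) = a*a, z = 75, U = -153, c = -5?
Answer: -1950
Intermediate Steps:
V(p, a) = a²
(z + U)*V(8, c) = (75 - 153)*(-5)² = -78*25 = -1950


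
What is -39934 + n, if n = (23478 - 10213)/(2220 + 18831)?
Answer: -840637369/21051 ≈ -39933.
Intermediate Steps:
n = 13265/21051 ≈ 0.63014
-39934 + n = -39934 + 13265/21051 = -840637369/21051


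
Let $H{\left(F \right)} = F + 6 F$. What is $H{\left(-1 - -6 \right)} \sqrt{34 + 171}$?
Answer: $35 \sqrt{205} \approx 501.12$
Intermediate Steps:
$H{\left(F \right)} = 7 F$
$H{\left(-1 - -6 \right)} \sqrt{34 + 171} = 7 \left(-1 - -6\right) \sqrt{34 + 171} = 7 \left(-1 + 6\right) \sqrt{205} = 7 \cdot 5 \sqrt{205} = 35 \sqrt{205}$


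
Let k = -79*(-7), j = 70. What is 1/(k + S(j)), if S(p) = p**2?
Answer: 1/5453 ≈ 0.00018339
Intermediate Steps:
k = 553
1/(k + S(j)) = 1/(553 + 70**2) = 1/(553 + 4900) = 1/5453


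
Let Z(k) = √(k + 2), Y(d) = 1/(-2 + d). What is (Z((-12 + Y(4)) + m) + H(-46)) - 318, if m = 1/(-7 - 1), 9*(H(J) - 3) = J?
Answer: -2881/9 + I*√154/4 ≈ -320.11 + 3.1024*I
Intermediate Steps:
H(J) = 3 + J/9
m = -⅛ (m = 1/(-8) = -⅛ ≈ -0.12500)
Z(k) = √(2 + k)
(Z((-12 + Y(4)) + m) + H(-46)) - 318 = (√(2 + ((-12 + 1/(-2 + 4)) - ⅛)) + (3 + (⅑)*(-46))) - 318 = (√(2 + ((-12 + 1/2) - ⅛)) + (3 - 46/9)) - 318 = (√(2 + ((-12 + ½) - ⅛)) - 19/9) - 318 = (√(2 + (-23/2 - ⅛)) - 19/9) - 318 = (√(2 - 93/8) - 19/9) - 318 = (√(-77/8) - 19/9) - 318 = (I*√154/4 - 19/9) - 318 = (-19/9 + I*√154/4) - 318 = -2881/9 + I*√154/4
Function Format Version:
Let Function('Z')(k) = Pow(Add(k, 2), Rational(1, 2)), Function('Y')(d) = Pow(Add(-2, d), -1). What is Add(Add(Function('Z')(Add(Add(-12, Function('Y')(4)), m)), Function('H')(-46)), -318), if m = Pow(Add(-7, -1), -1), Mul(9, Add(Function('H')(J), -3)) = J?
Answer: Add(Rational(-2881, 9), Mul(Rational(1, 4), I, Pow(154, Rational(1, 2)))) ≈ Add(-320.11, Mul(3.1024, I))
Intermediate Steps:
Function('H')(J) = Add(3, Mul(Rational(1, 9), J))
m = Rational(-1, 8) (m = Pow(-8, -1) = Rational(-1, 8) ≈ -0.12500)
Function('Z')(k) = Pow(Add(2, k), Rational(1, 2))
Add(Add(Function('Z')(Add(Add(-12, Function('Y')(4)), m)), Function('H')(-46)), -318) = Add(Add(Pow(Add(2, Add(Add(-12, Pow(Add(-2, 4), -1)), Rational(-1, 8))), Rational(1, 2)), Add(3, Mul(Rational(1, 9), -46))), -318) = Add(Add(Pow(Add(2, Add(Add(-12, Pow(2, -1)), Rational(-1, 8))), Rational(1, 2)), Add(3, Rational(-46, 9))), -318) = Add(Add(Pow(Add(2, Add(Add(-12, Rational(1, 2)), Rational(-1, 8))), Rational(1, 2)), Rational(-19, 9)), -318) = Add(Add(Pow(Add(2, Add(Rational(-23, 2), Rational(-1, 8))), Rational(1, 2)), Rational(-19, 9)), -318) = Add(Add(Pow(Add(2, Rational(-93, 8)), Rational(1, 2)), Rational(-19, 9)), -318) = Add(Add(Pow(Rational(-77, 8), Rational(1, 2)), Rational(-19, 9)), -318) = Add(Add(Mul(Rational(1, 4), I, Pow(154, Rational(1, 2))), Rational(-19, 9)), -318) = Add(Add(Rational(-19, 9), Mul(Rational(1, 4), I, Pow(154, Rational(1, 2)))), -318) = Add(Rational(-2881, 9), Mul(Rational(1, 4), I, Pow(154, Rational(1, 2))))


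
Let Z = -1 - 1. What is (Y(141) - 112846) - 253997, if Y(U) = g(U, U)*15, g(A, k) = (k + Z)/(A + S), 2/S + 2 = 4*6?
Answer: -569317401/1552 ≈ -3.6683e+5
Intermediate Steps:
Z = -2
S = 1/11 (S = 2/(-2 + 4*6) = 2/(-2 + 24) = 2/22 = 2*(1/22) = 1/11 ≈ 0.090909)
g(A, k) = (-2 + k)/(1/11 + A) (g(A, k) = (k - 2)/(A + 1/11) = (-2 + k)/(1/11 + A))
Y(U) = 165*(-2 + U)/(1 + 11*U) (Y(U) = (11*(-2 + U)/(1 + 11*U))*15 = 165*(-2 + U)/(1 + 11*U))
(Y(141) - 112846) - 253997 = (165*(-2 + 141)/(1 + 11*141) - 112846) - 253997 = (165*139/(1 + 1551) - 112846) - 253997 = (165*139/1552 - 112846) - 253997 = (165*(1/1552)*139 - 112846) - 253997 = (22935/1552 - 112846) - 253997 = -175114057/1552 - 253997 = -569317401/1552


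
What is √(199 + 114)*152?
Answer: 152*√313 ≈ 2689.2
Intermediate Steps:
√(199 + 114)*152 = √313*152 = 152*√313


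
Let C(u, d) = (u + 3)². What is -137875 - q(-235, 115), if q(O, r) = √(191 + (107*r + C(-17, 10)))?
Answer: -137875 - 2*√3173 ≈ -1.3799e+5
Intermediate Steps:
C(u, d) = (3 + u)²
q(O, r) = √(387 + 107*r) (q(O, r) = √(191 + (107*r + (3 - 17)²)) = √(191 + (107*r + (-14)²)) = √(191 + (107*r + 196)) = √(191 + (196 + 107*r)) = √(387 + 107*r))
-137875 - q(-235, 115) = -137875 - √(387 + 107*115) = -137875 - √(387 + 12305) = -137875 - √12692 = -137875 - 2*√3173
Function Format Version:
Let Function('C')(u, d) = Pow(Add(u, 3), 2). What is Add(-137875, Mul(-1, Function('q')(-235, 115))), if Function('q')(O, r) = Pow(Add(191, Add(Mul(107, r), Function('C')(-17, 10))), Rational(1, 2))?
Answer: Add(-137875, Mul(-2, Pow(3173, Rational(1, 2)))) ≈ -1.3799e+5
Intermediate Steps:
Function('C')(u, d) = Pow(Add(3, u), 2)
Function('q')(O, r) = Pow(Add(387, Mul(107, r)), Rational(1, 2)) (Function('q')(O, r) = Pow(Add(191, Add(Mul(107, r), Pow(Add(3, -17), 2))), Rational(1, 2)) = Pow(Add(191, Add(Mul(107, r), Pow(-14, 2))), Rational(1, 2)) = Pow(Add(191, Add(Mul(107, r), 196)), Rational(1, 2)) = Pow(Add(191, Add(196, Mul(107, r))), Rational(1, 2)) = Pow(Add(387, Mul(107, r)), Rational(1, 2)))
Add(-137875, Mul(-1, Function('q')(-235, 115))) = Add(-137875, Mul(-1, Pow(Add(387, Mul(107, 115)), Rational(1, 2)))) = Add(-137875, Mul(-1, Pow(Add(387, 12305), Rational(1, 2)))) = Add(-137875, Mul(-1, Pow(12692, Rational(1, 2)))) = Add(-137875, Mul(-1, Mul(2, Pow(3173, Rational(1, 2))))) = Add(-137875, Mul(-2, Pow(3173, Rational(1, 2))))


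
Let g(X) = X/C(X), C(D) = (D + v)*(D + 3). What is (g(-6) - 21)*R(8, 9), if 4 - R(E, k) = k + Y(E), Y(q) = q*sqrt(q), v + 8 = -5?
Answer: 2005/19 + 6416*sqrt(2)/19 ≈ 583.08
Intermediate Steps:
v = -13 (v = -8 - 5 = -13)
Y(q) = q**(3/2)
R(E, k) = 4 - k - E**(3/2) (R(E, k) = 4 - (k + E**(3/2)) = 4 + (-k - E**(3/2)) = 4 - k - E**(3/2))
C(D) = (-13 + D)*(3 + D) (C(D) = (D - 13)*(D + 3) = (-13 + D)*(3 + D))
g(X) = X/(-39 + X**2 - 10*X)
(g(-6) - 21)*R(8, 9) = (-6/(-39 + (-6)**2 - 10*(-6)) - 21)*(4 - 1*9 - 8**(3/2)) = (-6/(-39 + 36 + 60) - 21)*(4 - 9 - 16*sqrt(2)) = (-6/57 - 21)*(4 - 9 - 16*sqrt(2)) = (-6*1/57 - 21)*(-5 - 16*sqrt(2)) = (-2/19 - 21)*(-5 - 16*sqrt(2)) = -401*(-5 - 16*sqrt(2))/19 = 2005/19 + 6416*sqrt(2)/19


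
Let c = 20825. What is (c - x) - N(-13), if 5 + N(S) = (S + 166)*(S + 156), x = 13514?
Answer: -14563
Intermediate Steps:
N(S) = -5 + (156 + S)*(166 + S) (N(S) = -5 + (S + 166)*(S + 156) = -5 + (166 + S)*(156 + S) = -5 + (156 + S)*(166 + S))
(c - x) - N(-13) = (20825 - 1*13514) - (25891 + (-13)² + 322*(-13)) = (20825 - 13514) - (25891 + 169 - 4186) = 7311 - 1*21874 = 7311 - 21874 = -14563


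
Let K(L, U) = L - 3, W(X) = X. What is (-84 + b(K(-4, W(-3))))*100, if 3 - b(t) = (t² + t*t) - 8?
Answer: -17100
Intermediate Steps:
K(L, U) = -3 + L
b(t) = 11 - 2*t² (b(t) = 3 - ((t² + t*t) - 8) = 3 - ((t² + t²) - 8) = 3 - (2*t² - 8) = 3 - (-8 + 2*t²) = 3 + (8 - 2*t²) = 11 - 2*t²)
(-84 + b(K(-4, W(-3))))*100 = (-84 + (11 - 2*(-3 - 4)²))*100 = (-84 + (11 - 2*(-7)²))*100 = (-84 + (11 - 2*49))*100 = (-84 + (11 - 98))*100 = (-84 - 87)*100 = -171*100 = -17100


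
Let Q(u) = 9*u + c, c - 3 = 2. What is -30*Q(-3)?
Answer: 660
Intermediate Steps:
c = 5 (c = 3 + 2 = 5)
Q(u) = 5 + 9*u (Q(u) = 9*u + 5 = 5 + 9*u)
-30*Q(-3) = -30*(5 + 9*(-3)) = -30*(5 - 27) = -30*(-22) = 660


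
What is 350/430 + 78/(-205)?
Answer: 3821/8815 ≈ 0.43347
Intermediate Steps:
350/430 + 78/(-205) = 350*(1/430) + 78*(-1/205) = 35/43 - 78/205 = 3821/8815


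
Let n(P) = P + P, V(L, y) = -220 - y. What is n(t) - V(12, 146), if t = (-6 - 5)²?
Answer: 608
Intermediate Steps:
t = 121 (t = (-11)² = 121)
n(P) = 2*P
n(t) - V(12, 146) = 2*121 - (-220 - 1*146) = 242 - (-220 - 146) = 242 - 1*(-366) = 242 + 366 = 608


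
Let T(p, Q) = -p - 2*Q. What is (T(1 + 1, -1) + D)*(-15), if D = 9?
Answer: -135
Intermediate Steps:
(T(1 + 1, -1) + D)*(-15) = ((-(1 + 1) - 2*(-1)) + 9)*(-15) = ((-1*2 + 2) + 9)*(-15) = ((-2 + 2) + 9)*(-15) = (0 + 9)*(-15) = 9*(-15) = -135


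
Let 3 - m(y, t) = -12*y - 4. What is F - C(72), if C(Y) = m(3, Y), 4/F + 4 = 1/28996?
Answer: -5103253/115983 ≈ -44.000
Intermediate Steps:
F = -115984/115983 (F = 4/(-4 + 1/28996) = 4/(-115983/28996) = 4*(-28996/115983) = -115984/115983 ≈ -1.0000)
m(y, t) = 7 + 12*y (m(y, t) = 3 - (-12*y - 4) = 3 - (-4 - 12*y) = 3 + (4 + 12*y) = 7 + 12*y)
C(Y) = 43 (C(Y) = 7 + 12*3 = 7 + 36 = 43)
F - C(72) = -115984/115983 - 1*43 = -115984/115983 - 43 = -5103253/115983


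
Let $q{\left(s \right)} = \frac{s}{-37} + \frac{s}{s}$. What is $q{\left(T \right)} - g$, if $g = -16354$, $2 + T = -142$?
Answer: $\frac{605279}{37} \approx 16359.0$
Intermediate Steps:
$T = -144$ ($T = -2 - 142 = -144$)
$q{\left(s \right)} = 1 - \frac{s}{37}$ ($q{\left(s \right)} = s \left(- \frac{1}{37}\right) + 1 = - \frac{s}{37} + 1 = 1 - \frac{s}{37}$)
$q{\left(T \right)} - g = \left(1 - - \frac{144}{37}\right) - -16354 = \left(1 + \frac{144}{37}\right) + 16354 = \frac{181}{37} + 16354 = \frac{605279}{37}$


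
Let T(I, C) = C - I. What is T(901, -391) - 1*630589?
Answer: -631881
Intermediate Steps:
T(901, -391) - 1*630589 = (-391 - 1*901) - 1*630589 = (-391 - 901) - 630589 = -1292 - 630589 = -631881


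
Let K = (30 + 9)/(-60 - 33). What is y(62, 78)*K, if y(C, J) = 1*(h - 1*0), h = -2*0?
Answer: 0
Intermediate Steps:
h = 0
K = -13/31 (K = 39/(-93) = 39*(-1/93) = -13/31 ≈ -0.41935)
y(C, J) = 0 (y(C, J) = 1*(0 - 1*0) = 1*(0 + 0) = 1*0 = 0)
y(62, 78)*K = 0*(-13/31) = 0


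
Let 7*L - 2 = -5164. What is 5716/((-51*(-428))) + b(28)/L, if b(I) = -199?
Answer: 14978099/28169034 ≈ 0.53172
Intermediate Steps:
L = -5162/7 (L = 2/7 + (⅐)*(-5164) = 2/7 - 5164/7 = -5162/7 ≈ -737.43)
5716/((-51*(-428))) + b(28)/L = 5716/((-51*(-428))) - 199/(-5162/7) = 5716/21828 - 199*(-7/5162) = 5716*(1/21828) + 1393/5162 = 1429/5457 + 1393/5162 = 14978099/28169034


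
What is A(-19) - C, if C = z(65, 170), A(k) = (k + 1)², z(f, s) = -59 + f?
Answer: 318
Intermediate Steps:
A(k) = (1 + k)²
C = 6 (C = -59 + 65 = 6)
A(-19) - C = (1 - 19)² - 1*6 = (-18)² - 6 = 324 - 6 = 318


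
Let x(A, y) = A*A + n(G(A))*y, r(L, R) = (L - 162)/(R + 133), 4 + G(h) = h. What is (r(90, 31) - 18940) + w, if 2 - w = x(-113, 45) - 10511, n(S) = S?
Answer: -653189/41 ≈ -15931.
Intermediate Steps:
G(h) = -4 + h
r(L, R) = (-162 + L)/(133 + R)
x(A, y) = A² + y*(-4 + A) (x(A, y) = A*A + (-4 + A)*y = A² + y*(-4 + A))
w = 3009 (w = 2 - (((-113)² + 45*(-4 - 113)) - 10511) = 2 - ((12769 + 45*(-117)) - 10511) = 2 - ((12769 - 5265) - 10511) = 2 - (7504 - 10511) = 2 - 1*(-3007) = 2 + 3007 = 3009)
(r(90, 31) - 18940) + w = ((-162 + 90)/(133 + 31) - 18940) + 3009 = (-72/164 - 18940) + 3009 = ((1/164)*(-72) - 18940) + 3009 = (-18/41 - 18940) + 3009 = -776558/41 + 3009 = -653189/41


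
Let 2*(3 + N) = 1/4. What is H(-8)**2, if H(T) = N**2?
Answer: 279841/4096 ≈ 68.321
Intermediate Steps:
N = -23/8 (N = -3 + (1/2)/4 = -3 + (1/2)*(1/4) = -3 + 1/8 = -23/8 ≈ -2.8750)
H(T) = 529/64 (H(T) = (-23/8)**2 = 529/64)
H(-8)**2 = (529/64)**2 = 279841/4096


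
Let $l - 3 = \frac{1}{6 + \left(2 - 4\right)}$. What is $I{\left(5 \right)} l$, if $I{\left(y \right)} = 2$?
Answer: $\frac{13}{2} \approx 6.5$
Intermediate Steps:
$l = \frac{13}{4}$ ($l = 3 + \frac{1}{6 + \left(2 - 4\right)} = 3 + \frac{1}{6 - 2} = 3 + \frac{1}{4} = \frac{13}{4} \approx 3.25$)
$I{\left(5 \right)} l = 2 \cdot \frac{13}{4} = \frac{13}{2}$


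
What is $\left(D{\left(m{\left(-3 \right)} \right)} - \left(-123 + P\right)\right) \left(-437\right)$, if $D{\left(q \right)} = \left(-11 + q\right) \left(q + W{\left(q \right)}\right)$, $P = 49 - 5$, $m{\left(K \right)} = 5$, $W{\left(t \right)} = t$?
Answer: $-8303$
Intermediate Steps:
$P = 44$
$D{\left(q \right)} = 2 q \left(-11 + q\right)$ ($D{\left(q \right)} = \left(-11 + q\right) \left(q + q\right) = \left(-11 + q\right) 2 q = 2 q \left(-11 + q\right)$)
$\left(D{\left(m{\left(-3 \right)} \right)} - \left(-123 + P\right)\right) \left(-437\right) = \left(2 \cdot 5 \left(-11 + 5\right) + \left(123 - 44\right)\right) \left(-437\right) = \left(2 \cdot 5 \left(-6\right) + \left(123 - 44\right)\right) \left(-437\right) = \left(-60 + 79\right) \left(-437\right) = 19 \left(-437\right) = -8303$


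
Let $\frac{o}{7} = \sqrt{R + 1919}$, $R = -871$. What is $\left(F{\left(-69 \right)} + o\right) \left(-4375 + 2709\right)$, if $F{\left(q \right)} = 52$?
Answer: $-86632 - 23324 \sqrt{262} \approx -4.6416 \cdot 10^{5}$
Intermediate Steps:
$o = 14 \sqrt{262}$ ($o = 7 \sqrt{-871 + 1919} = 7 \sqrt{1048} = 7 \cdot 2 \sqrt{262} = 14 \sqrt{262} \approx 226.61$)
$\left(F{\left(-69 \right)} + o\right) \left(-4375 + 2709\right) = \left(52 + 14 \sqrt{262}\right) \left(-4375 + 2709\right) = \left(52 + 14 \sqrt{262}\right) \left(-1666\right) = -86632 - 23324 \sqrt{262}$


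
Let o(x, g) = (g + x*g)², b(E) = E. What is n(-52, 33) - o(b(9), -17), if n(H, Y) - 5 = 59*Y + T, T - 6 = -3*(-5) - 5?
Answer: -26932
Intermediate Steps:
T = 16 (T = 6 + (-3*(-5) - 5) = 6 + (15 - 5) = 6 + 10 = 16)
o(x, g) = (g + g*x)²
n(H, Y) = 21 + 59*Y (n(H, Y) = 5 + (59*Y + 16) = 5 + (16 + 59*Y) = 21 + 59*Y)
n(-52, 33) - o(b(9), -17) = (21 + 59*33) - (-17)²*(1 + 9)² = (21 + 1947) - 289*10² = 1968 - 289*100 = 1968 - 1*28900 = 1968 - 28900 = -26932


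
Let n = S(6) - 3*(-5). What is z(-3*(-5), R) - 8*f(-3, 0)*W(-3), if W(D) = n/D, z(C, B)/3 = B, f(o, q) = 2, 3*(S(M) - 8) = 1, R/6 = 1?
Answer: 1282/9 ≈ 142.44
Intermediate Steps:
R = 6 (R = 6*1 = 6)
S(M) = 25/3 (S(M) = 8 + (⅓)*1 = 8 + ⅓ = 25/3)
n = 70/3 (n = 25/3 - 3*(-5) = 25/3 + 15 = 70/3 ≈ 23.333)
z(C, B) = 3*B
W(D) = 70/(3*D)
z(-3*(-5), R) - 8*f(-3, 0)*W(-3) = 3*6 - 16*(70/3)/(-3) = 18 - 16*(70/3)*(-⅓) = 18 - 16*(-70)/9 = 18 - 8*(-140/9) = 18 + 1120/9 = 1282/9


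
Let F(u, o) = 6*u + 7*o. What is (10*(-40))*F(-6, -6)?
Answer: 31200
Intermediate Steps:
(10*(-40))*F(-6, -6) = (10*(-40))*(6*(-6) + 7*(-6)) = -400*(-36 - 42) = -400*(-78) = 31200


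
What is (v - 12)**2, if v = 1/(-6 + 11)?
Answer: 3481/25 ≈ 139.24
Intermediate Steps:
v = 1/5 ≈ 0.20000
(v - 12)**2 = (1/5 - 12)**2 = (-59/5)**2 = 3481/25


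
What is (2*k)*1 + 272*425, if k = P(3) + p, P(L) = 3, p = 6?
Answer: 115618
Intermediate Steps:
k = 9 (k = 3 + 6 = 9)
(2*k)*1 + 272*425 = (2*9)*1 + 272*425 = 18*1 + 115600 = 18 + 115600 = 115618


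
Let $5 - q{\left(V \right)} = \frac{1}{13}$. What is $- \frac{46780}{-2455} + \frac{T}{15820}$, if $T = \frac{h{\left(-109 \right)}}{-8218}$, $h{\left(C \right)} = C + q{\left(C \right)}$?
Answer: $\frac{15812706125603}{829845915080} \approx 19.055$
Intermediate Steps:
$q{\left(V \right)} = \frac{64}{13}$ ($q{\left(V \right)} = 5 - \frac{1}{13} = \frac{64}{13}$)
$h{\left(C \right)} = \frac{64}{13} + C$ ($h{\left(C \right)} = C + \frac{64}{13} = \frac{64}{13} + C$)
$T = \frac{1353}{106834}$ ($T = \frac{\frac{64}{13} - 109}{-8218} = \left(- \frac{1353}{13}\right) \left(- \frac{1}{8218}\right) = \frac{1353}{106834} \approx 0.012665$)
$- \frac{46780}{-2455} + \frac{T}{15820} = - \frac{46780}{-2455} + \frac{1353}{106834 \cdot 15820} = \left(-46780\right) \left(- \frac{1}{2455}\right) + \frac{1353}{106834} \cdot \frac{1}{15820} = \frac{9356}{491} + \frac{1353}{1690113880} = \frac{15812706125603}{829845915080}$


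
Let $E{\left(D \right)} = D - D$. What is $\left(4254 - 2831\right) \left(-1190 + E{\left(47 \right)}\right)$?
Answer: $-1693370$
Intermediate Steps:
$E{\left(D \right)} = 0$
$\left(4254 - 2831\right) \left(-1190 + E{\left(47 \right)}\right) = \left(4254 - 2831\right) \left(-1190 + 0\right) = 1423 \left(-1190\right) = -1693370$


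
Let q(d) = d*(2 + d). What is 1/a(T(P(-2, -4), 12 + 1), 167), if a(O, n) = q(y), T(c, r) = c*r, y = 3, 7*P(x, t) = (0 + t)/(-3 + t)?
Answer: 1/15 ≈ 0.066667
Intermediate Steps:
P(x, t) = t/(7*(-3 + t)) (P(x, t) = ((0 + t)/(-3 + t))/7 = (t/(-3 + t))/7 = t/(7*(-3 + t)))
a(O, n) = 15 (a(O, n) = 3*(2 + 3) = 3*5 = 15)
1/a(T(P(-2, -4), 12 + 1), 167) = 1/15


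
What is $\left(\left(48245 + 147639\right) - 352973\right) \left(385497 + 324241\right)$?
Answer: $-111492032682$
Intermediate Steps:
$\left(\left(48245 + 147639\right) - 352973\right) \left(385497 + 324241\right) = \left(195884 - 352973\right) 709738 = \left(-157089\right) 709738 = -111492032682$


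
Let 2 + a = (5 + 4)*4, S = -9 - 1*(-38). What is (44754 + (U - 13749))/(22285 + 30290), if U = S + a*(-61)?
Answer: 5792/10515 ≈ 0.55083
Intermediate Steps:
S = 29 (S = -9 + 38 = 29)
a = 34 (a = -2 + (5 + 4)*4 = -2 + 9*4 = -2 + 36 = 34)
U = -2045 (U = 29 + 34*(-61) = 29 - 2074 = -2045)
(44754 + (U - 13749))/(22285 + 30290) = (44754 + (-2045 - 13749))/(22285 + 30290) = (44754 - 15794)/52575 = 28960*(1/52575) = 5792/10515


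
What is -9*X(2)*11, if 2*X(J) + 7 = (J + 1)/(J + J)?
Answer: 2475/8 ≈ 309.38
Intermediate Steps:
X(J) = -7/2 + (1 + J)/(4*J) (X(J) = -7/2 + ((J + 1)/(J + J))/2 = -7/2 + ((1 + J)/((2*J)))/2 = -7/2 + ((1 + J)*(1/(2*J)))/2 = -7/2 + ((1 + J)/(2*J))/2 = -7/2 + (1 + J)/(4*J))
-9*X(2)*11 = -9*(1 - 13*2)/(4*2)*11 = -9*(1 - 26)/(4*2)*11 = -9*(-25)/(4*2)*11 = -9*(-25/8)*11 = (225/8)*11 = 2475/8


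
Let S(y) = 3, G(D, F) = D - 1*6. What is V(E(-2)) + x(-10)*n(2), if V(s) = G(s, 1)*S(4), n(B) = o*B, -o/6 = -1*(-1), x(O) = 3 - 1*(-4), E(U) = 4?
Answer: -90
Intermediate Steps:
G(D, F) = -6 + D (G(D, F) = D - 6 = -6 + D)
x(O) = 7 (x(O) = 3 + 4 = 7)
o = -6 (o = -(-6)*(-1) = -6*1 = -6)
n(B) = -6*B
V(s) = -18 + 3*s (V(s) = (-6 + s)*3 = -18 + 3*s)
V(E(-2)) + x(-10)*n(2) = (-18 + 3*4) + 7*(-6*2) = (-18 + 12) + 7*(-12) = -6 - 84 = -90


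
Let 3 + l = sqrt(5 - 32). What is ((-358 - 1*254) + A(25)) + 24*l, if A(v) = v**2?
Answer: -59 + 72*I*sqrt(3) ≈ -59.0 + 124.71*I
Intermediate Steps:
l = -3 + 3*I*sqrt(3) (l = -3 + sqrt(5 - 32) = -3 + sqrt(-27) = -3 + 3*I*sqrt(3) ≈ -3.0 + 5.1962*I)
((-358 - 1*254) + A(25)) + 24*l = ((-358 - 1*254) + 25**2) + 24*(-3 + 3*I*sqrt(3)) = ((-358 - 254) + 625) + (-72 + 72*I*sqrt(3)) = (-612 + 625) + (-72 + 72*I*sqrt(3)) = 13 + (-72 + 72*I*sqrt(3)) = -59 + 72*I*sqrt(3)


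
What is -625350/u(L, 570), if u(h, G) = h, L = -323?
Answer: 625350/323 ≈ 1936.1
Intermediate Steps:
-625350/u(L, 570) = -625350/(-323) = -625350*(-1/323) = 625350/323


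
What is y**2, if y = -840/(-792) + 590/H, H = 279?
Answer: 94965025/9418761 ≈ 10.083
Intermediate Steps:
y = 9745/3069 (y = -840/(-792) + 590/279 = -840*(-1/792) + 590*(1/279) = 35/33 + 590/279 = 9745/3069 ≈ 3.1753)
y**2 = (9745/3069)**2 = 94965025/9418761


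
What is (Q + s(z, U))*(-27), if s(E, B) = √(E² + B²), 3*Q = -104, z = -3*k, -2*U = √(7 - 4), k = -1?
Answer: 936 - 27*√39/2 ≈ 851.69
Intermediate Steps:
U = -√3/2 (U = -√(7 - 4)/2 = -√3/2 ≈ -0.86602)
z = 3 (z = -3*(-1) = 3)
Q = -104/3 (Q = (⅓)*(-104) = -104/3 ≈ -34.667)
s(E, B) = √(B² + E²)
(Q + s(z, U))*(-27) = (-104/3 + √((-√3/2)² + 3²))*(-27) = (-104/3 + √(¾ + 9))*(-27) = (-104/3 + √(39/4))*(-27) = (-104/3 + √39/2)*(-27) = 936 - 27*√39/2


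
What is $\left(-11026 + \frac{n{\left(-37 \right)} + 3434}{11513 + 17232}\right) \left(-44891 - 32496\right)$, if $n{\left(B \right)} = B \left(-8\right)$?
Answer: $\frac{4905386106736}{5749} \approx 8.5326 \cdot 10^{8}$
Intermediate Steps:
$n{\left(B \right)} = - 8 B$
$\left(-11026 + \frac{n{\left(-37 \right)} + 3434}{11513 + 17232}\right) \left(-44891 - 32496\right) = \left(-11026 + \frac{\left(-8\right) \left(-37\right) + 3434}{11513 + 17232}\right) \left(-44891 - 32496\right) = \left(-11026 + \frac{296 + 3434}{28745}\right) \left(-77387\right) = \left(-11026 + 3730 \cdot \frac{1}{28745}\right) \left(-77387\right) = \left(-11026 + \frac{746}{5749}\right) \left(-77387\right) = \left(- \frac{63387728}{5749}\right) \left(-77387\right) = \frac{4905386106736}{5749}$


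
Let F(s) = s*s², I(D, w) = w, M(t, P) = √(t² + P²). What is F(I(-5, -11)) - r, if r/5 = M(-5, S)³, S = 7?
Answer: -1331 - 370*√74 ≈ -4513.9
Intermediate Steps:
M(t, P) = √(P² + t²)
F(s) = s³
r = 370*√74 (r = 5*(√(7² + (-5)²))³ = 5*(√(49 + 25))³ = 5*(√74)³ = 5*(74*√74) = 370*√74 ≈ 3182.9)
F(I(-5, -11)) - r = (-11)³ - 370*√74 = -1331 - 370*√74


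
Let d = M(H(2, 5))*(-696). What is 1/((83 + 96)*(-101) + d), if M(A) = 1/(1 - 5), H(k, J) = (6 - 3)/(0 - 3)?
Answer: -1/17905 ≈ -5.5850e-5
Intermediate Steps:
H(k, J) = -1 (H(k, J) = 3/(-3) = 3*(-⅓) = -1)
M(A) = -¼ (M(A) = 1/(-4) = -¼)
d = 174 (d = -¼*(-696) = 174)
1/((83 + 96)*(-101) + d) = 1/((83 + 96)*(-101) + 174) = 1/(179*(-101) + 174) = 1/(-18079 + 174) = 1/(-17905) = -1/17905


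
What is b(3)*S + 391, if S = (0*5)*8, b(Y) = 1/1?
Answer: 391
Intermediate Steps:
b(Y) = 1
S = 0 (S = 0*8 = 0)
b(3)*S + 391 = 1*0 + 391 = 0 + 391 = 391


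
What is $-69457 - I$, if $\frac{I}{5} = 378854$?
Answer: $-1963727$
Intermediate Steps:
$I = 1894270$ ($I = 5 \cdot 378854 = 1894270$)
$-69457 - I = -69457 - 1894270 = -1963727$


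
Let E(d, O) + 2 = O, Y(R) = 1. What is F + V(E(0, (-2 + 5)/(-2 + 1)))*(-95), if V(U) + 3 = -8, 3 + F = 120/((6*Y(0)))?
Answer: 1062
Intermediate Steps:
E(d, O) = -2 + O
F = 17 (F = -3 + 120/((6*1)) = -3 + 120/6 = -3 + 120*(1/6) = -3 + 20 = 17)
V(U) = -11 (V(U) = -3 - 8 = -11)
F + V(E(0, (-2 + 5)/(-2 + 1)))*(-95) = 17 - 11*(-95) = 17 + 1045 = 1062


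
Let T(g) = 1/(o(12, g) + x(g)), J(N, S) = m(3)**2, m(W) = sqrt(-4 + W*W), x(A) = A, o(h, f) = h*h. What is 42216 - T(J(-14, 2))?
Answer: 6290183/149 ≈ 42216.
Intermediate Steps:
o(h, f) = h**2
m(W) = sqrt(-4 + W**2)
J(N, S) = 5 (J(N, S) = (sqrt(-4 + 3**2))**2 = (sqrt(-4 + 9))**2 = (sqrt(5))**2 = 5)
T(g) = 1/(144 + g) (T(g) = 1/(12**2 + g) = 1/(144 + g))
42216 - T(J(-14, 2)) = 42216 - 1/(144 + 5) = 42216 - 1/149 = 6290183/149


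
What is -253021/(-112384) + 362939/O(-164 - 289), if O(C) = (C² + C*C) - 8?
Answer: 72315442593/23061758720 ≈ 3.1357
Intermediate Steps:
O(C) = -8 + 2*C² (O(C) = (C² + C²) - 8 = 2*C² - 8 = -8 + 2*C²)
-253021/(-112384) + 362939/O(-164 - 289) = -253021/(-112384) + 362939/(-8 + 2*(-164 - 289)²) = -253021*(-1/112384) + 362939/(-8 + 2*(-453)²) = 253021/112384 + 362939/(-8 + 2*205209) = 253021/112384 + 362939/(-8 + 410418) = 253021/112384 + 362939/410410 = 72315442593/23061758720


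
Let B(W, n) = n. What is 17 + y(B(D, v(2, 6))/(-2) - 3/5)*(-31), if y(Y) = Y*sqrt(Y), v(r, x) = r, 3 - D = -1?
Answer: 17 + 496*I*sqrt(10)/25 ≈ 17.0 + 62.74*I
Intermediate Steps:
D = 4 (D = 3 - 1*(-1) = 3 + 1 = 4)
y(Y) = Y**(3/2)
17 + y(B(D, v(2, 6))/(-2) - 3/5)*(-31) = 17 + (2/(-2) - 3/5)**(3/2)*(-31) = 17 + (2*(-1/2) - 3*1/5)**(3/2)*(-31) = 17 + (-1 - 3/5)**(3/2)*(-31) = 17 + (-8/5)**(3/2)*(-31) = 17 - 16*I*sqrt(10)/25*(-31) = 17 + 496*I*sqrt(10)/25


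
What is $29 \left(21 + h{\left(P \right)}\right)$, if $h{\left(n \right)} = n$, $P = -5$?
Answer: $464$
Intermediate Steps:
$29 \left(21 + h{\left(P \right)}\right) = 29 \left(21 - 5\right) = 29 \cdot 16 = 464$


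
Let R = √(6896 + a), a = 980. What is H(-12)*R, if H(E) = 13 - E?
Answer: 50*√1969 ≈ 2218.7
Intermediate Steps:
R = 2*√1969 (R = √(6896 + 980) = √7876 = 2*√1969 ≈ 88.747)
H(-12)*R = (13 - 1*(-12))*(2*√1969) = (13 + 12)*(2*√1969) = 25*(2*√1969) = 50*√1969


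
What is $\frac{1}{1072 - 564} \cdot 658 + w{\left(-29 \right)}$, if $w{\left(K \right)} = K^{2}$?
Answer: $\frac{213943}{254} \approx 842.29$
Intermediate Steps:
$\frac{1}{1072 - 564} \cdot 658 + w{\left(-29 \right)} = \frac{1}{1072 - 564} \cdot 658 + \left(-29\right)^{2} = \frac{1}{508} \cdot 658 + 841 = \frac{329}{254} + 841 = \frac{213943}{254}$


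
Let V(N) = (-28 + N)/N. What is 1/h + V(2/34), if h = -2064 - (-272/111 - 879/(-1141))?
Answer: -124067695126/261194881 ≈ -475.00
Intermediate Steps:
h = -261194881/126651 (h = -2064 - (-272*1/111 - 879*(-1/1141)) = -2064 - (-272/111 + 879/1141) = -2064 - 1*(-212783/126651) = -2064 + 212783/126651 = -261194881/126651 ≈ -2062.3)
V(N) = (-28 + N)/N
1/h + V(2/34) = 1/(-261194881/126651) + (-28 + 2/34)/((2/34)) = -126651/261194881 + (-28 + 2*(1/34))/((2*(1/34))) = -126651/261194881 + (-28 + 1/17)/(1/17) = -126651/261194881 + 17*(-475/17) = -126651/261194881 - 475 = -124067695126/261194881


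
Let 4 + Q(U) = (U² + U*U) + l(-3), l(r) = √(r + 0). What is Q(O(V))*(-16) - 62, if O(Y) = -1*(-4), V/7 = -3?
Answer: -510 - 16*I*√3 ≈ -510.0 - 27.713*I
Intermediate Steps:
V = -21 (V = 7*(-3) = -21)
O(Y) = 4
l(r) = √r
Q(U) = -4 + 2*U² + I*√3 (Q(U) = -4 + ((U² + U*U) + √(-3)) = -4 + ((U² + U²) + I*√3) = -4 + (2*U² + I*√3) = -4 + 2*U² + I*√3)
Q(O(V))*(-16) - 62 = (-4 + 2*4² + I*√3)*(-16) - 62 = (-4 + 2*16 + I*√3)*(-16) - 62 = (-4 + 32 + I*√3)*(-16) - 62 = (28 + I*√3)*(-16) - 62 = (-448 - 16*I*√3) - 62 = -510 - 16*I*√3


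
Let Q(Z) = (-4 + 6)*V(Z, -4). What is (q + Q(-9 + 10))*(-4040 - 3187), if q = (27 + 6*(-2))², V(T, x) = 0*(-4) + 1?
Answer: -1640529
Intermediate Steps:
V(T, x) = 1 (V(T, x) = 0 + 1 = 1)
Q(Z) = 2 (Q(Z) = (-4 + 6)*1 = 2*1 = 2)
q = 225 (q = (27 - 12)² = 15² = 225)
(q + Q(-9 + 10))*(-4040 - 3187) = (225 + 2)*(-4040 - 3187) = 227*(-7227) = -1640529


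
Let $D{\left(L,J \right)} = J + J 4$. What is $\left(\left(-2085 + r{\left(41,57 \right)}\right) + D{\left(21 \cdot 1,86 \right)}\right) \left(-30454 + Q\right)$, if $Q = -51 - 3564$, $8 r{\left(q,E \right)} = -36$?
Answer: $\frac{113075011}{2} \approx 5.6537 \cdot 10^{7}$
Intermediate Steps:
$r{\left(q,E \right)} = - \frac{9}{2}$ ($r{\left(q,E \right)} = \frac{1}{8} \left(-36\right) = - \frac{9}{2}$)
$D{\left(L,J \right)} = 5 J$ ($D{\left(L,J \right)} = J + 4 J = 5 J$)
$Q = -3615$ ($Q = -51 - 3564 = -3615$)
$\left(\left(-2085 + r{\left(41,57 \right)}\right) + D{\left(21 \cdot 1,86 \right)}\right) \left(-30454 + Q\right) = \left(\left(-2085 - \frac{9}{2}\right) + 5 \cdot 86\right) \left(-30454 - 3615\right) = \left(- \frac{4179}{2} + 430\right) \left(-34069\right) = \left(- \frac{3319}{2}\right) \left(-34069\right) = \frac{113075011}{2}$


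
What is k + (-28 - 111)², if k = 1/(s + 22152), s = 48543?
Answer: 1365898096/70695 ≈ 19321.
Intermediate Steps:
k = 1/70695 (k = 1/(48543 + 22152) = 1/70695 ≈ 1.4145e-5)
k + (-28 - 111)² = 1/70695 + (-28 - 111)² = 1/70695 + (-139)² = 1/70695 + 19321 = 1365898096/70695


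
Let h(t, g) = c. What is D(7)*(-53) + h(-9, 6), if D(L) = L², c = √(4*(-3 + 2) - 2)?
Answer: -2597 + I*√6 ≈ -2597.0 + 2.4495*I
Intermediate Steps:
c = I*√6 (c = √(4*(-1) - 2) = √(-4 - 2) = √(-6) = I*√6 ≈ 2.4495*I)
h(t, g) = I*√6
D(7)*(-53) + h(-9, 6) = 7²*(-53) + I*√6 = 49*(-53) + I*√6 = -2597 + I*√6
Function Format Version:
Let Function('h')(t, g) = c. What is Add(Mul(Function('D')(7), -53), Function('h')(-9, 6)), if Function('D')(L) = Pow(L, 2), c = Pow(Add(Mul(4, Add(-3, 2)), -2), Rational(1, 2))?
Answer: Add(-2597, Mul(I, Pow(6, Rational(1, 2)))) ≈ Add(-2597.0, Mul(2.4495, I))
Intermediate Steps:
c = Mul(I, Pow(6, Rational(1, 2))) (c = Pow(Add(Mul(4, -1), -2), Rational(1, 2)) = Pow(Add(-4, -2), Rational(1, 2)) = Pow(-6, Rational(1, 2)) = Mul(I, Pow(6, Rational(1, 2))) ≈ Mul(2.4495, I))
Function('h')(t, g) = Mul(I, Pow(6, Rational(1, 2)))
Add(Mul(Function('D')(7), -53), Function('h')(-9, 6)) = Add(Mul(Pow(7, 2), -53), Mul(I, Pow(6, Rational(1, 2)))) = Add(Mul(49, -53), Mul(I, Pow(6, Rational(1, 2)))) = Add(-2597, Mul(I, Pow(6, Rational(1, 2))))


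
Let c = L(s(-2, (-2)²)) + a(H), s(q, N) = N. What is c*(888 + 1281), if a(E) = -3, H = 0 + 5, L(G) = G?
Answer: 2169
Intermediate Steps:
H = 5
c = 1 (c = (-2)² - 3 = 4 - 3 = 1)
c*(888 + 1281) = 1*(888 + 1281) = 1*2169 = 2169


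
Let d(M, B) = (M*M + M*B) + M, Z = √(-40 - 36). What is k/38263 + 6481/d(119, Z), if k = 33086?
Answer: 21688324936/16478381843 - 6481*I*√19/861322 ≈ 1.3162 - 0.032798*I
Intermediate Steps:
Z = 2*I*√19 (Z = √(-76) = 2*I*√19 ≈ 8.7178*I)
d(M, B) = M + M² + B*M (d(M, B) = (M² + B*M) + M = M + M² + B*M)
k/38263 + 6481/d(119, Z) = 33086/38263 + 6481/((119*(1 + 2*I*√19 + 119))) = 33086*(1/38263) + 6481/((119*(120 + 2*I*√19))) = 33086/38263 + 6481/(14280 + 238*I*√19)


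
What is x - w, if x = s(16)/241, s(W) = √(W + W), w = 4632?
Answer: -4632 + 4*√2/241 ≈ -4632.0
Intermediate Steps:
s(W) = √2*√W (s(W) = √(2*W) = √2*√W)
x = 4*√2/241 (x = (√2*√16)/241 = (√2*4)*(1/241) = (4*√2)*(1/241) = 4*√2/241 ≈ 0.023472)
x - w = 4*√2/241 - 1*4632 = 4*√2/241 - 4632 = -4632 + 4*√2/241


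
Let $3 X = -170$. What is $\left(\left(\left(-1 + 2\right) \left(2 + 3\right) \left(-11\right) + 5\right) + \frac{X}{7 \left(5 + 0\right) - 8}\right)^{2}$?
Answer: $\frac{17808400}{6561} \approx 2714.3$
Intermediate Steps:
$X = - \frac{170}{3}$ ($X = \frac{1}{3} \left(-170\right) = - \frac{170}{3} \approx -56.667$)
$\left(\left(\left(-1 + 2\right) \left(2 + 3\right) \left(-11\right) + 5\right) + \frac{X}{7 \left(5 + 0\right) - 8}\right)^{2} = \left(\left(\left(-1 + 2\right) \left(2 + 3\right) \left(-11\right) + 5\right) - \frac{170}{3 \left(7 \left(5 + 0\right) - 8\right)}\right)^{2} = \left(\left(1 \cdot 5 \left(-11\right) + 5\right) - \frac{170}{3 \left(7 \cdot 5 - 8\right)}\right)^{2} = \left(\left(5 \left(-11\right) + 5\right) - \frac{170}{3 \left(35 - 8\right)}\right)^{2} = \left(\left(-55 + 5\right) - \frac{170}{3 \cdot 27}\right)^{2} = \left(-50 - \frac{170}{81}\right)^{2} = \left(- \frac{4220}{81}\right)^{2} = \frac{17808400}{6561}$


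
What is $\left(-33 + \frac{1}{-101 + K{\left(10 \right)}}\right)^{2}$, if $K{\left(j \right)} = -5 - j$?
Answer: $\frac{14661241}{13456} \approx 1089.6$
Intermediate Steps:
$\left(-33 + \frac{1}{-101 + K{\left(10 \right)}}\right)^{2} = \left(-33 + \frac{1}{-101 - 15}\right)^{2} = \left(-33 + \frac{1}{-116}\right)^{2} = \left(-33 - \frac{1}{116}\right)^{2} = \left(- \frac{3829}{116}\right)^{2} = \frac{14661241}{13456}$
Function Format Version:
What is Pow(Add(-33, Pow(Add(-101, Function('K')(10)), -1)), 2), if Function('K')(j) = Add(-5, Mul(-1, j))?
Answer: Rational(14661241, 13456) ≈ 1089.6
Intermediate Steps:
Pow(Add(-33, Pow(Add(-101, Function('K')(10)), -1)), 2) = Pow(Add(-33, Pow(Add(-101, Add(-5, Mul(-1, 10))), -1)), 2) = Pow(Add(-33, Pow(Add(-101, Add(-5, -10)), -1)), 2) = Pow(Add(-33, Pow(Add(-101, -15), -1)), 2) = Pow(Add(-33, Pow(-116, -1)), 2) = Pow(Add(-33, Rational(-1, 116)), 2) = Pow(Rational(-3829, 116), 2) = Rational(14661241, 13456)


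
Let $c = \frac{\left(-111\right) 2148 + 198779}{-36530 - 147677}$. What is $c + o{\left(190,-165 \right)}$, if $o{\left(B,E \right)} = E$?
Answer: $- \frac{30354506}{184207} \approx -164.78$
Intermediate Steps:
$c = \frac{39649}{184207}$ ($c = \frac{-238428 + 198779}{-184207} = \left(-39649\right) \left(- \frac{1}{184207}\right) = \frac{39649}{184207} \approx 0.21524$)
$c + o{\left(190,-165 \right)} = \frac{39649}{184207} - 165 = - \frac{30354506}{184207}$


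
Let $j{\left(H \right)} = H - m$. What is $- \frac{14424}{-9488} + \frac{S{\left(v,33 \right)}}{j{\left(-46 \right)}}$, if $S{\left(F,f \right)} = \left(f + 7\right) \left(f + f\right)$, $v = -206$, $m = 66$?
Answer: $- \frac{183069}{8302} \approx -22.051$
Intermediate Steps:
$S{\left(F,f \right)} = 2 f \left(7 + f\right)$ ($S{\left(F,f \right)} = \left(7 + f\right) 2 f = 2 f \left(7 + f\right)$)
$j{\left(H \right)} = -66 + H$ ($j{\left(H \right)} = H - 66 = -66 + H$)
$- \frac{14424}{-9488} + \frac{S{\left(v,33 \right)}}{j{\left(-46 \right)}} = - \frac{14424}{-9488} + \frac{2 \cdot 33 \left(7 + 33\right)}{-66 - 46} = \left(-14424\right) \left(- \frac{1}{9488}\right) + \frac{2 \cdot 33 \cdot 40}{-112} = \frac{1803}{1186} + 2640 \left(- \frac{1}{112}\right) = \frac{1803}{1186} - \frac{165}{7} = - \frac{183069}{8302}$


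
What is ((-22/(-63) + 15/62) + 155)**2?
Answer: 369346692121/15256836 ≈ 24209.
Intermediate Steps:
((-22/(-63) + 15/62) + 155)**2 = ((-22*(-1/63) + 15*(1/62)) + 155)**2 = ((22/63 + 15/62) + 155)**2 = (2309/3906 + 155)**2 = (607739/3906)**2 = 369346692121/15256836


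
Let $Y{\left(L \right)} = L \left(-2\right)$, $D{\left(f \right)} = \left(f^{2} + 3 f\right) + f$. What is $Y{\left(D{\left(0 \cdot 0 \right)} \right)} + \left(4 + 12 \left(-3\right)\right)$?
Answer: $-32$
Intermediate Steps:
$D{\left(f \right)} = f^{2} + 4 f$
$Y{\left(L \right)} = - 2 L$
$Y{\left(D{\left(0 \cdot 0 \right)} \right)} + \left(4 + 12 \left(-3\right)\right) = - 2 \cdot 0 \cdot 0 \left(4 + 0 \cdot 0\right) + \left(4 + 12 \left(-3\right)\right) = - 2 \cdot 0 \left(4 + 0\right) + \left(4 - 36\right) = - 2 \cdot 0 \cdot 4 - 32 = \left(-2\right) 0 - 32 = 0 - 32 = -32$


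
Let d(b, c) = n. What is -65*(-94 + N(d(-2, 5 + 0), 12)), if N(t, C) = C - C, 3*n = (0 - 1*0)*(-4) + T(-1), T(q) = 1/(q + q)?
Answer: 6110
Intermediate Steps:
T(q) = 1/(2*q)
n = -1/6 (n = ((0 - 1*0)*(-4) + (1/2)/(-1))/3 = ((0 + 0)*(-4) + (1/2)*(-1))/3 = (0*(-4) - 1/2)/3 = (0 - 1/2)/3 = (1/3)*(-1/2) = -1/6 ≈ -0.16667)
d(b, c) = -1/6
N(t, C) = 0
-65*(-94 + N(d(-2, 5 + 0), 12)) = -65*(-94 + 0) = -65*(-94) = 6110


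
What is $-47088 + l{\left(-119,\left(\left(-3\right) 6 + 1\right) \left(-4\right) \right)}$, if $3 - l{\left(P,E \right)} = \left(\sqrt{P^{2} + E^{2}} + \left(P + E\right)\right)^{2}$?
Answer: $-68471 + 1734 \sqrt{65} \approx -54491.0$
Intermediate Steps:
$l{\left(P,E \right)} = 3 - \left(E + P + \sqrt{E^{2} + P^{2}}\right)^{2}$ ($l{\left(P,E \right)} = 3 - \left(\sqrt{P^{2} + E^{2}} + \left(P + E\right)\right)^{2} = 3 - \left(\sqrt{E^{2} + P^{2}} + \left(E + P\right)\right)^{2} = 3 - \left(E + P + \sqrt{E^{2} + P^{2}}\right)^{2}$)
$-47088 + l{\left(-119,\left(\left(-3\right) 6 + 1\right) \left(-4\right) \right)} = -47088 + \left(3 - \left(\left(\left(-3\right) 6 + 1\right) \left(-4\right) - 119 + \sqrt{\left(\left(\left(-3\right) 6 + 1\right) \left(-4\right)\right)^{2} + \left(-119\right)^{2}}\right)^{2}\right) = -47088 + \left(3 - \left(\left(-18 + 1\right) \left(-4\right) - 119 + \sqrt{\left(\left(-18 + 1\right) \left(-4\right)\right)^{2} + 14161}\right)^{2}\right) = -47088 + \left(3 - \left(\left(-17\right) \left(-4\right) - 119 + \sqrt{\left(\left(-17\right) \left(-4\right)\right)^{2} + 14161}\right)^{2}\right) = -47088 + \left(3 - \left(68 - 119 + \sqrt{68^{2} + 14161}\right)^{2}\right) = -47088 + \left(3 - \left(68 - 119 + \sqrt{4624 + 14161}\right)^{2}\right) = -47088 + \left(3 - \left(68 - 119 + \sqrt{18785}\right)^{2}\right) = -47088 + \left(3 - \left(68 - 119 + 17 \sqrt{65}\right)^{2}\right) = -47088 + \left(3 - \left(-51 + 17 \sqrt{65}\right)^{2}\right) = -47085 - \left(-51 + 17 \sqrt{65}\right)^{2}$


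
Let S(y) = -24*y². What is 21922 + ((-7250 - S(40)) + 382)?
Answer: 53454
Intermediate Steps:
21922 + ((-7250 - S(40)) + 382) = 21922 + ((-7250 - (-24)*40²) + 382) = 21922 + ((-7250 - (-24)*1600) + 382) = 21922 + ((-7250 - 1*(-38400)) + 382) = 21922 + ((-7250 + 38400) + 382) = 21922 + (31150 + 382) = 21922 + 31532 = 53454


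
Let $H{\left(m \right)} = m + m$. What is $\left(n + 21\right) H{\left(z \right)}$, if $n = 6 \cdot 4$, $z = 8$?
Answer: $720$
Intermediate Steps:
$n = 24$
$H{\left(m \right)} = 2 m$
$\left(n + 21\right) H{\left(z \right)} = \left(24 + 21\right) 2 \cdot 8 = 45 \cdot 16 = 720$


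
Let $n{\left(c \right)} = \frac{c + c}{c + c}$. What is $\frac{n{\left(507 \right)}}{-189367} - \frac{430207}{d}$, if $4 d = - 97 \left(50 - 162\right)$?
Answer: $- \frac{81467011685}{514320772} \approx -158.4$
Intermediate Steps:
$n{\left(c \right)} = 1$ ($n{\left(c \right)} = \frac{2 c}{2 c} = 2 c \frac{1}{2 c} = 1$)
$d = 2716$ ($d = \frac{\left(-97\right) \left(50 - 162\right)}{4} = \frac{\left(-97\right) \left(-112\right)}{4} = \frac{1}{4} \cdot 10864 = 2716$)
$\frac{n{\left(507 \right)}}{-189367} - \frac{430207}{d} = 1 \frac{1}{-189367} - \frac{430207}{2716} = 1 \left(- \frac{1}{189367}\right) - \frac{430207}{2716} = - \frac{1}{189367} - \frac{430207}{2716} = - \frac{81467011685}{514320772}$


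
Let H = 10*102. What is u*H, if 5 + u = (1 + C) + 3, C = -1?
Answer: -2040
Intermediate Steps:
u = -2 (u = -5 + ((1 - 1) + 3) = -5 + (0 + 3) = -5 + 3 = -2)
H = 1020
u*H = -2*1020 = -2040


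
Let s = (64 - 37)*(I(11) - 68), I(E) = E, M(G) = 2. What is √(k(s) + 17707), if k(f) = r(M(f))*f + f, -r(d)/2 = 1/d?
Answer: √17707 ≈ 133.07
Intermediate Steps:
r(d) = -2/d
s = -1539 (s = (64 - 37)*(11 - 68) = 27*(-57) = -1539)
k(f) = 0 (k(f) = (-2/2)*f + f = (-2*½)*f + f = -f + f = 0)
√(k(s) + 17707) = √(0 + 17707) = √17707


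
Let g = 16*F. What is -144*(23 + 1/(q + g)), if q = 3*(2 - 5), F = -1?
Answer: -82656/25 ≈ -3306.2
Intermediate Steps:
g = -16 (g = 16*(-1) = -16)
q = -9 (q = 3*(-3) = -9)
-144*(23 + 1/(q + g)) = -144*(23 + 1/(-9 - 16)) = -144*(23 + 1/(-25)) = -144*(23 - 1/25) = -144*574/25 = -82656/25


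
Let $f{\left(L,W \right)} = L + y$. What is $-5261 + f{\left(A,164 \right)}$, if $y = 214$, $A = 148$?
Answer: $-4899$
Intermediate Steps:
$f{\left(L,W \right)} = 214 + L$ ($f{\left(L,W \right)} = L + 214 = 214 + L$)
$-5261 + f{\left(A,164 \right)} = -5261 + \left(214 + 148\right) = -5261 + 362 = -4899$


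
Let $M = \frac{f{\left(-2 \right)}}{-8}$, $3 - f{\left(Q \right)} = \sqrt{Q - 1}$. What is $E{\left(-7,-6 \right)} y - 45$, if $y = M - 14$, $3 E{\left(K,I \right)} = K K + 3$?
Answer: $- \frac{1765}{6} + \frac{13 i \sqrt{3}}{6} \approx -294.17 + 3.7528 i$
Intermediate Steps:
$f{\left(Q \right)} = 3 - \sqrt{-1 + Q}$ ($f{\left(Q \right)} = 3 - \sqrt{Q - 1} = 3 - \sqrt{-1 + Q}$)
$M = - \frac{3}{8} + \frac{i \sqrt{3}}{8}$ ($M = \frac{3 - \sqrt{-1 - 2}}{-8} = \left(3 - \sqrt{-3}\right) \left(- \frac{1}{8}\right) = \left(3 - i \sqrt{3}\right) \left(- \frac{1}{8}\right) = - \frac{3}{8} + \frac{i \sqrt{3}}{8} \approx -0.375 + 0.21651 i$)
$E{\left(K,I \right)} = 1 + \frac{K^{2}}{3}$ ($E{\left(K,I \right)} = \frac{K K + 3}{3} = \frac{K^{2} + 3}{3} = \frac{3 + K^{2}}{3} = 1 + \frac{K^{2}}{3}$)
$y = - \frac{115}{8} + \frac{i \sqrt{3}}{8}$ ($y = \left(- \frac{3}{8} + \frac{i \sqrt{3}}{8}\right) - 14 = - \frac{115}{8} + \frac{i \sqrt{3}}{8} \approx -14.375 + 0.21651 i$)
$E{\left(-7,-6 \right)} y - 45 = \left(1 + \frac{\left(-7\right)^{2}}{3}\right) \left(- \frac{115}{8} + \frac{i \sqrt{3}}{8}\right) - 45 = \left(1 + \frac{1}{3} \cdot 49\right) \left(- \frac{115}{8} + \frac{i \sqrt{3}}{8}\right) - 45 = \left(1 + \frac{49}{3}\right) \left(- \frac{115}{8} + \frac{i \sqrt{3}}{8}\right) - 45 = \frac{52 \left(- \frac{115}{8} + \frac{i \sqrt{3}}{8}\right)}{3} - 45 = \left(- \frac{1495}{6} + \frac{13 i \sqrt{3}}{6}\right) - 45 = - \frac{1765}{6} + \frac{13 i \sqrt{3}}{6}$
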